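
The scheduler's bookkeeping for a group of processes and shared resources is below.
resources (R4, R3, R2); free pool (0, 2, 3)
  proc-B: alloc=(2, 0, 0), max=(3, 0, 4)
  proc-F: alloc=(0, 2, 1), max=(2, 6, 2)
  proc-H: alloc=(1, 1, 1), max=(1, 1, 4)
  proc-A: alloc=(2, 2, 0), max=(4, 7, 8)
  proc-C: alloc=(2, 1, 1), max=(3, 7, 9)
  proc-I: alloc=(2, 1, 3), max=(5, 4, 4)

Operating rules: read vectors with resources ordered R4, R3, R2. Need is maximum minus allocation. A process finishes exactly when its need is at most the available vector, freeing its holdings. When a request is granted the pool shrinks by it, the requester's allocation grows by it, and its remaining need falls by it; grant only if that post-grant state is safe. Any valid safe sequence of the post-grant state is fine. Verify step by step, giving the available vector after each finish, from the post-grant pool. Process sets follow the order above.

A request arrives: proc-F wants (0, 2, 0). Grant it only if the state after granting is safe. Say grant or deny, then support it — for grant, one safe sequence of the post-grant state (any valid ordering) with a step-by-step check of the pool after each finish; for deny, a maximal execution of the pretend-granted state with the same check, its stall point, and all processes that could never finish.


DENY. Granting would leave the state unsafe.
Key observation: after proc-H, proc-B complete, (3, 1, 4) is the best the pool ever gets, yet each leftover process wants more R3.
After a pretend grant, a maximal execution: proc-H, proc-B — then nothing else fits. Verifying each step:
  pool = (0, 0, 3)
  run proc-H (needs (0, 0, 3), free (0, 0, 3)); after release of (1, 1, 1) the pool is (1, 1, 4)
  run proc-B (needs (1, 0, 4), free (1, 1, 4)); after release of (2, 0, 0) the pool is (3, 1, 4)
  proc-F cannot run: need (2, 2, 1) vs free (3, 1, 4) (insufficient R3)
  proc-A cannot run: need (2, 5, 8) vs free (3, 1, 4) (insufficient R3 and R2)
  proc-C cannot run: need (1, 6, 8) vs free (3, 1, 4) (insufficient R3 and R2)
  proc-I cannot run: need (3, 3, 1) vs free (3, 1, 4) (insufficient R3)
Had the request been granted, proc-F, proc-A, proc-C and proc-I could never finish.


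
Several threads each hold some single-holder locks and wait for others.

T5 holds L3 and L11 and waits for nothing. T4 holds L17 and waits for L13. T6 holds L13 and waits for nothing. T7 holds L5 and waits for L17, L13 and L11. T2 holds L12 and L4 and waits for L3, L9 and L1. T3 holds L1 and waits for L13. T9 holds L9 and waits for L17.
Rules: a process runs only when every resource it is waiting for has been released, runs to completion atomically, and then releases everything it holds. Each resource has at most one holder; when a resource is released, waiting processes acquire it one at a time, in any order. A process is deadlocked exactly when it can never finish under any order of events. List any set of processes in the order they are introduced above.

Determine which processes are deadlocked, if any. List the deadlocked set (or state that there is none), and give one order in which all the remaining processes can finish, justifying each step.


No process is deadlocked.
Key observation: every chain of waits terminates; starting from the processes that wait on nothing, all the rest unlock in turn.
The rest can finish in the order T6, T5, T4, T3, T7, T9, T2.
Verifying each step:
  run T6 (it waits on nothing); releases L13
  run T5 (it waits on nothing); releases L3 and L11
  run T4 (all its waits — L13 — are resolved); releases L17
  run T3 (all its waits — L13 — are resolved); releases L1
  run T7 (all its waits — L17, L13 and L11 — are resolved); releases L5
  run T9 (all its waits — L17 — are resolved); releases L9
  run T2 (all its waits — L3, L9 and L1 — are resolved); releases L12 and L4


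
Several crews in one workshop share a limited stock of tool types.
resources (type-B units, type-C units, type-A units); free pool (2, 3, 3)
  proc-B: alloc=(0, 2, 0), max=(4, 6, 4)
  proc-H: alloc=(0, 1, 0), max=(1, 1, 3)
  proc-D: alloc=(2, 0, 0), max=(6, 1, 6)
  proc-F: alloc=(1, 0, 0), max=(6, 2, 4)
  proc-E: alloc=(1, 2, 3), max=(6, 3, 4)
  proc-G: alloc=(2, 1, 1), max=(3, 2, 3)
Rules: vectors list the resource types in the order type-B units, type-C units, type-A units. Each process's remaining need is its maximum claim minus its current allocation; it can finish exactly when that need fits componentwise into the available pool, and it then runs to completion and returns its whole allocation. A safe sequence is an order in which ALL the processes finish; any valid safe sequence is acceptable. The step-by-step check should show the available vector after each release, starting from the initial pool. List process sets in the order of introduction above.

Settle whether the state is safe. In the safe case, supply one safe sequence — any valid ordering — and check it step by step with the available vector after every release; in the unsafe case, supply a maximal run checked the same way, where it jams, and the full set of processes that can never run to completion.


UNSAFE.
Key observation: after proc-G, proc-H, proc-B the pool peaks at (4, 7, 4), and each blocked process is short somewhere: proc-D on type-A units; proc-F on type-B units; proc-E on type-B units.
The run proc-G, proc-H, proc-B cannot be extended any further. Check, step by step:
  pool = (2, 3, 3)
  run proc-G (needs (1, 1, 2), free (2, 3, 3)); after release of (2, 1, 1) the pool is (4, 4, 4)
  run proc-H (needs (1, 0, 3), free (4, 4, 4)); after release of (0, 1, 0) the pool is (4, 5, 4)
  run proc-B (needs (4, 4, 4), free (4, 5, 4)); after release of (0, 2, 0) the pool is (4, 7, 4)
  proc-D cannot run: need (4, 1, 6) vs free (4, 7, 4) (insufficient type-A units)
  proc-F cannot run: need (5, 2, 4) vs free (4, 7, 4) (insufficient type-B units)
  proc-E cannot run: need (5, 1, 1) vs free (4, 7, 4) (insufficient type-B units)
Processes that can never finish: proc-D, proc-F and proc-E.


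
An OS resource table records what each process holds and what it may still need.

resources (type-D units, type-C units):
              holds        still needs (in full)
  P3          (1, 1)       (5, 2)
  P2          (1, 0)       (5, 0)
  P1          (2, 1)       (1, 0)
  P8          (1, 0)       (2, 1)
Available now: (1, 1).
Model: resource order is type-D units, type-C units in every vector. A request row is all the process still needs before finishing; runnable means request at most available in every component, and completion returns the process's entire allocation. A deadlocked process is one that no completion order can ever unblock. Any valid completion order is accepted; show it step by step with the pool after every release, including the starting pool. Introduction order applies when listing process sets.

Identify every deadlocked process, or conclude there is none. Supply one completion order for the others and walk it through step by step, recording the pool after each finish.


The deadlocked set is P3 and P2.
Key observation: the pool after P1, P8 is (4, 2); every surviving request exceeds it in type-D units, so progress ends there.
One completion order for the rest: P1, P8. Walking it through:
  pool = (1, 1)
  P1 needs (1, 0) <= (1, 1) -> finishes; pool += (2, 1) = (3, 2)
  P8 needs (2, 1) <= (3, 2) -> finishes; pool += (1, 0) = (4, 2)
The stuck group stays short no matter what:
  P3 cannot run: need (5, 2) vs free (4, 2) (insufficient type-D units)
  P2 cannot run: need (5, 0) vs free (4, 2) (insufficient type-D units)


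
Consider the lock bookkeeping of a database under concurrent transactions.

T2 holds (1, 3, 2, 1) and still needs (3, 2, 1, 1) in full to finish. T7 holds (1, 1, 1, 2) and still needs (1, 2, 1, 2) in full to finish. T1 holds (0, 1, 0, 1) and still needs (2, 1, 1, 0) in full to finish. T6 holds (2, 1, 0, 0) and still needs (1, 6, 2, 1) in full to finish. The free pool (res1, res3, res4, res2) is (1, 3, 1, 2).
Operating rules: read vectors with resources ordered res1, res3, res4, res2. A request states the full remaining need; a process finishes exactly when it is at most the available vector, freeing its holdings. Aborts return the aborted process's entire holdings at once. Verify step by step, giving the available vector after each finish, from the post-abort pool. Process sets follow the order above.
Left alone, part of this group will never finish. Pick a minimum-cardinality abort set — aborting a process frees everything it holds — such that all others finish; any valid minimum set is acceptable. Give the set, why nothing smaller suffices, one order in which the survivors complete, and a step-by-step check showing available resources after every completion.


The answer: abort T6.
Key observation: before aborting T6, T2 was permanently blocked — no order could ever run it; afterwards it completes at step 3.
Minimality: the empty abort set fails — the state is deadlocked as it stands.
The survivors complete as T1, T7, T2. Verifying each step (starting from the post-abort pool):
  pool = (3, 4, 1, 2)
  run T1 (needs (2, 1, 1, 0), free (3, 4, 1, 2)); after release of (0, 1, 0, 1) the pool is (3, 5, 1, 3)
  run T7 (needs (1, 2, 1, 2), free (3, 5, 1, 3)); after release of (1, 1, 1, 2) the pool is (4, 6, 2, 5)
  run T2 (needs (3, 2, 1, 1), free (4, 6, 2, 5)); after release of (1, 3, 2, 1) the pool is (5, 9, 4, 6)


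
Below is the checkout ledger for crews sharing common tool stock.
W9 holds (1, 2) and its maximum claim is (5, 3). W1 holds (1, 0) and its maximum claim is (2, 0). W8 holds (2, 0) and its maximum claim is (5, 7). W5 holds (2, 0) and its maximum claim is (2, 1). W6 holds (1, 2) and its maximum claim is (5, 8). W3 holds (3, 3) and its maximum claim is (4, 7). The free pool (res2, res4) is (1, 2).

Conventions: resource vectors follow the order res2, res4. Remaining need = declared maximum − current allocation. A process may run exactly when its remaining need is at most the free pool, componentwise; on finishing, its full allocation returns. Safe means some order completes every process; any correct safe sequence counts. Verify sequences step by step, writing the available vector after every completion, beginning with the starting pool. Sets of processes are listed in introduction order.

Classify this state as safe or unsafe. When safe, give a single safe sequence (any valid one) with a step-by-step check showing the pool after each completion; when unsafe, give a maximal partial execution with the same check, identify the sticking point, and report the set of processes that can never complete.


SAFE, for example via the order W1, W5, W9, W3, W6, W8.
Key observation: the first exact fit in this order is W1 — it needs (1, 0) with (1, 2) free, meeting a requested resource to the last unit.
Walking it through:
  pool = (1, 2)
  W1 needs (1, 0) <= (1, 2) -> finishes; pool += (1, 0) = (2, 2)
  W5 needs (0, 1) <= (2, 2) -> finishes; pool += (2, 0) = (4, 2)
  W9 needs (4, 1) <= (4, 2) -> finishes; pool += (1, 2) = (5, 4)
  W3 needs (1, 4) <= (5, 4) -> finishes; pool += (3, 3) = (8, 7)
  W6 needs (4, 6) <= (8, 7) -> finishes; pool += (1, 2) = (9, 9)
  W8 needs (3, 7) <= (9, 9) -> finishes; pool += (2, 0) = (11, 9)


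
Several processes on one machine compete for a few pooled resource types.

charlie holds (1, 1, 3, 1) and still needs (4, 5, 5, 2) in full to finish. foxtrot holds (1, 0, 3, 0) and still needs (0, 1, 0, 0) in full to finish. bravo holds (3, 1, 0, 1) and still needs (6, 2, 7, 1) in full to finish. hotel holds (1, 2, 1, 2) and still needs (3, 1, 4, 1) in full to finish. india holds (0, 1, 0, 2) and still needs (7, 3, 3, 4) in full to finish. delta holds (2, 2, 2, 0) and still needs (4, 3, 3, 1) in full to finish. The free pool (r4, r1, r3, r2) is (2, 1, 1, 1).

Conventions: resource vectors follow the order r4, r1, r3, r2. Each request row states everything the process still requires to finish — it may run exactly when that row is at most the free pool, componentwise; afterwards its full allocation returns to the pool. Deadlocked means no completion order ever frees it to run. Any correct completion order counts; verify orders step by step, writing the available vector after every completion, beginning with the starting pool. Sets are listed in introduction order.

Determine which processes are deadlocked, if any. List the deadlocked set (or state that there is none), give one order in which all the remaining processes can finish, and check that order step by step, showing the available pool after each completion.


The deadlocked set is empty.
Key observation: starting with foxtrot, each completion frees enough for the next — no one is permanently blocked.
The rest can finish in the order foxtrot, hotel, delta, charlie, india, bravo. Walking it through:
  pool = (2, 1, 1, 1)
  foxtrot needs (0, 1, 0, 0) <= (2, 1, 1, 1) -> finishes; pool += (1, 0, 3, 0) = (3, 1, 4, 1)
  hotel needs (3, 1, 4, 1) <= (3, 1, 4, 1) -> finishes; pool += (1, 2, 1, 2) = (4, 3, 5, 3)
  delta needs (4, 3, 3, 1) <= (4, 3, 5, 3) -> finishes; pool += (2, 2, 2, 0) = (6, 5, 7, 3)
  charlie needs (4, 5, 5, 2) <= (6, 5, 7, 3) -> finishes; pool += (1, 1, 3, 1) = (7, 6, 10, 4)
  india needs (7, 3, 3, 4) <= (7, 6, 10, 4) -> finishes; pool += (0, 1, 0, 2) = (7, 7, 10, 6)
  bravo needs (6, 2, 7, 1) <= (7, 7, 10, 6) -> finishes; pool += (3, 1, 0, 1) = (10, 8, 10, 7)


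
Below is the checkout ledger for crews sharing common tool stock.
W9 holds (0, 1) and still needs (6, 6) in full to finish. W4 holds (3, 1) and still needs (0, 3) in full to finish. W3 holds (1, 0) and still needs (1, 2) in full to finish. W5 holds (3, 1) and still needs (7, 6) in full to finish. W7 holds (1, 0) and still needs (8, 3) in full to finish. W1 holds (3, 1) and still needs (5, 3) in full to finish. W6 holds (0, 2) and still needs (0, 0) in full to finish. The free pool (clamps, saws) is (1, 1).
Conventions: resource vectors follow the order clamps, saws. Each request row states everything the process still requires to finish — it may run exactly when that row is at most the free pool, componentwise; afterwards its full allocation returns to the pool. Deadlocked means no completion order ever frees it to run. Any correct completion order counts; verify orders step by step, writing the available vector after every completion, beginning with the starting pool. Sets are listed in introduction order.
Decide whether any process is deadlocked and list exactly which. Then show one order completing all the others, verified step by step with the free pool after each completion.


Deadlocked set: W9 and W5.
Key observation: W6, W4, W3, W1, W7 can finish, but then (9, 5) is all there is, and the blocked group's saws demands exceed it.
The rest can finish in the order W6, W4, W3, W1, W7. Verifying each step:
  pool = (1, 1)
  W6 needs (0, 0) <= (1, 1) -> finishes; pool += (0, 2) = (1, 3)
  W4 needs (0, 3) <= (1, 3) -> finishes; pool += (3, 1) = (4, 4)
  W3 needs (1, 2) <= (4, 4) -> finishes; pool += (1, 0) = (5, 4)
  W1 needs (5, 3) <= (5, 4) -> finishes; pool += (3, 1) = (8, 5)
  W7 needs (8, 3) <= (8, 5) -> finishes; pool += (1, 0) = (9, 5)
The blocked processes can never fit:
  blocked: W9 wants (6, 6), pool (9, 5) — not enough saws
  blocked: W5 wants (7, 6), pool (9, 5) — not enough saws


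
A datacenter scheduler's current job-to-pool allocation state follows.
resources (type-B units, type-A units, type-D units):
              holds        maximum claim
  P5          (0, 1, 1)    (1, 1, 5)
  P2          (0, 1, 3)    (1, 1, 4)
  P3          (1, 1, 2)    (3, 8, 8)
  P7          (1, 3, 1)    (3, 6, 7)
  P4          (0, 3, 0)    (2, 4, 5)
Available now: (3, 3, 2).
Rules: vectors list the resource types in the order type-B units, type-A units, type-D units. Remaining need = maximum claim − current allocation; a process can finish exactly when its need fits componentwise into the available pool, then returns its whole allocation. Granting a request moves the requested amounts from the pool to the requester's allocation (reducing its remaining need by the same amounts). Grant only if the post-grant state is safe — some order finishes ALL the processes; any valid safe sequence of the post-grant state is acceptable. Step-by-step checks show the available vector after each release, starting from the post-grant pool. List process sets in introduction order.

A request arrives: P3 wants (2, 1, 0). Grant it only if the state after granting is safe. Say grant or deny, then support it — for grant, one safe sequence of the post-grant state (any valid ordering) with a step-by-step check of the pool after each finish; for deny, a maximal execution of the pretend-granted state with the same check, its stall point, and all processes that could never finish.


DENY: after the grant no complete ordering would exist.
Key observation: after P2, P5 the pool peaks at (1, 4, 6), and each blocked process is short somewhere: P3 on type-A units; P7 on type-B units; P4 on type-B units.
Pretend the grant happened; the run P2, P5 goes as far as possible. Verifying each step:
  pool = (1, 2, 2)
  run P2 (needs (1, 0, 1), free (1, 2, 2)); after release of (0, 1, 3) the pool is (1, 3, 5)
  run P5 (needs (1, 0, 4), free (1, 3, 5)); after release of (0, 1, 1) the pool is (1, 4, 6)
  blocked: P3 wants (0, 6, 6), pool (1, 4, 6) — not enough type-A units
  blocked: P7 wants (2, 3, 6), pool (1, 4, 6) — not enough type-B units
  blocked: P4 wants (2, 1, 5), pool (1, 4, 6) — not enough type-B units
Had the request been granted, P3, P7 and P4 could never finish.


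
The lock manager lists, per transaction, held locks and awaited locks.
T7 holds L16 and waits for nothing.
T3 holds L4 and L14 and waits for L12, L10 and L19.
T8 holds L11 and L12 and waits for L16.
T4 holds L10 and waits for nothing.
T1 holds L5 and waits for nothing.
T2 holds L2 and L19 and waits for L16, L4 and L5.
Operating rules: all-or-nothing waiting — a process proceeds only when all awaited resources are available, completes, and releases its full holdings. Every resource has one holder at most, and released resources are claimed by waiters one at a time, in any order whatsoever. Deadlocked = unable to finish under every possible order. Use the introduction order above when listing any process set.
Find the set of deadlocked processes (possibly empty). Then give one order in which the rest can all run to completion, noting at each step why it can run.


Deadlocked: T3 and T2.
Key observation: the wait chain closes on itself along T3 -> T2 -> T3; no other process is dragged down with it.
A valid finishing order for the others: T7, T1, T4, T8.
Step-by-step check:
  run T7 (it waits on nothing); releases L16
  run T1 (it waits on nothing); releases L5
  run T4 (it waits on nothing); releases L10
  run T8 (all its waits — L16 — are resolved); releases L11 and L12


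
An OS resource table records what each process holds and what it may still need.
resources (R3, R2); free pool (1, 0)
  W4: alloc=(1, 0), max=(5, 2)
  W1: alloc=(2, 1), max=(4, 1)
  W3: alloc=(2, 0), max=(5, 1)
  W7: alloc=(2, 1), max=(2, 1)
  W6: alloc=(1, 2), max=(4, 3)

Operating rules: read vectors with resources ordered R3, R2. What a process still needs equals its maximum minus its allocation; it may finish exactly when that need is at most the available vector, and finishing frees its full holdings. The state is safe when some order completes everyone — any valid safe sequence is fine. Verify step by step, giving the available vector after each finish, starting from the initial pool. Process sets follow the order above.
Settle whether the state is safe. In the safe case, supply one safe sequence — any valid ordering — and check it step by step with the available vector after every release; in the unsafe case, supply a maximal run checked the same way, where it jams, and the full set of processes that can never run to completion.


SAFE. One safe sequence: W7, W1, W4, W3, W6.
Key observation: reading the order forward, W4 is the first process whose need (4, 2) meets the free pool (5, 2) exactly on a resource it requests.
Check, step by step:
  pool = (1, 0)
  run W7 (needs (0, 0), free (1, 0)); after release of (2, 1) the pool is (3, 1)
  run W1 (needs (2, 0), free (3, 1)); after release of (2, 1) the pool is (5, 2)
  run W4 (needs (4, 2), free (5, 2)); after release of (1, 0) the pool is (6, 2)
  run W3 (needs (3, 1), free (6, 2)); after release of (2, 0) the pool is (8, 2)
  run W6 (needs (3, 1), free (8, 2)); after release of (1, 2) the pool is (9, 4)


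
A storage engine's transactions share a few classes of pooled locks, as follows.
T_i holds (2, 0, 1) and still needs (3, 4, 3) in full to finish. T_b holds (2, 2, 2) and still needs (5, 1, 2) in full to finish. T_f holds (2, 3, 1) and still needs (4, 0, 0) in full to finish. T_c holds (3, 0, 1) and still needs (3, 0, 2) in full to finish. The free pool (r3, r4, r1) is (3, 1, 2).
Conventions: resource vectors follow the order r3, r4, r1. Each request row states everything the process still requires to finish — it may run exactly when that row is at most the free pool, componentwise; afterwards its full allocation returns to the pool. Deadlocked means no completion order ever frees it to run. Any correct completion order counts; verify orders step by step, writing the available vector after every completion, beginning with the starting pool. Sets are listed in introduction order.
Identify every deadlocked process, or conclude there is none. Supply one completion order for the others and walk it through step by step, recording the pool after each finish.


No process is deadlocked.
Key observation: there is always a runnable process — T_c first — so the state unwinds completely.
A valid finishing order for the others: T_c, T_f, T_i, T_b. Walking it through:
  pool = (3, 1, 2)
  T_c: need (3, 0, 2) fits (3, 1, 2); releases (3, 0, 1), pool now (6, 1, 3)
  T_f: need (4, 0, 0) fits (6, 1, 3); releases (2, 3, 1), pool now (8, 4, 4)
  T_i: need (3, 4, 3) fits (8, 4, 4); releases (2, 0, 1), pool now (10, 4, 5)
  T_b: need (5, 1, 2) fits (10, 4, 5); releases (2, 2, 2), pool now (12, 6, 7)


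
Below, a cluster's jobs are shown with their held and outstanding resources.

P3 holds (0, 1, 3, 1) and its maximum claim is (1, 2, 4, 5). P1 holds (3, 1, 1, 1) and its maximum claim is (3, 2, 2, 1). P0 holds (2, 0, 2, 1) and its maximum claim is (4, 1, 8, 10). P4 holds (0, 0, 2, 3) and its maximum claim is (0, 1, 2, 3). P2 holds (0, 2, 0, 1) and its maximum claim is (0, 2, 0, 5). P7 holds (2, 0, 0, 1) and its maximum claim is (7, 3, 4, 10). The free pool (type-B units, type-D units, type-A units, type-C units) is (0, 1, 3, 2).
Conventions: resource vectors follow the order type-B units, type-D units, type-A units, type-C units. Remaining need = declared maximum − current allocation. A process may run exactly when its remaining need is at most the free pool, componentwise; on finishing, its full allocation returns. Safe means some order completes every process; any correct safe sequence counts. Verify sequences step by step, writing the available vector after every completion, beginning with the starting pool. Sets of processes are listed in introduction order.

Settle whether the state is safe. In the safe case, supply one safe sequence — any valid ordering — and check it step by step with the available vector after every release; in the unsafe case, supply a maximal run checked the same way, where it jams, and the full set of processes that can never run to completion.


The state is UNSAFE.
Key observation: after P1, P4, P2, P3 complete, (3, 5, 9, 8) is the best the pool ever gets, yet each leftover process wants more type-C units.
The run P1, P4, P2, P3 cannot be extended any further. Check, step by step:
  pool = (0, 1, 3, 2)
  P1: need (0, 1, 1, 0) fits (0, 1, 3, 2); releases (3, 1, 1, 1), pool now (3, 2, 4, 3)
  P4: need (0, 1, 0, 0) fits (3, 2, 4, 3); releases (0, 0, 2, 3), pool now (3, 2, 6, 6)
  P2: need (0, 0, 0, 4) fits (3, 2, 6, 6); releases (0, 2, 0, 1), pool now (3, 4, 6, 7)
  P3: need (1, 1, 1, 4) fits (3, 4, 6, 7); releases (0, 1, 3, 1), pool now (3, 5, 9, 8)
  blocked: P0 wants (2, 1, 6, 9), pool (3, 5, 9, 8) — not enough type-C units
  blocked: P7 wants (5, 3, 4, 9), pool (3, 5, 9, 8) — not enough type-B units and type-C units
Processes that can never finish: P0 and P7.


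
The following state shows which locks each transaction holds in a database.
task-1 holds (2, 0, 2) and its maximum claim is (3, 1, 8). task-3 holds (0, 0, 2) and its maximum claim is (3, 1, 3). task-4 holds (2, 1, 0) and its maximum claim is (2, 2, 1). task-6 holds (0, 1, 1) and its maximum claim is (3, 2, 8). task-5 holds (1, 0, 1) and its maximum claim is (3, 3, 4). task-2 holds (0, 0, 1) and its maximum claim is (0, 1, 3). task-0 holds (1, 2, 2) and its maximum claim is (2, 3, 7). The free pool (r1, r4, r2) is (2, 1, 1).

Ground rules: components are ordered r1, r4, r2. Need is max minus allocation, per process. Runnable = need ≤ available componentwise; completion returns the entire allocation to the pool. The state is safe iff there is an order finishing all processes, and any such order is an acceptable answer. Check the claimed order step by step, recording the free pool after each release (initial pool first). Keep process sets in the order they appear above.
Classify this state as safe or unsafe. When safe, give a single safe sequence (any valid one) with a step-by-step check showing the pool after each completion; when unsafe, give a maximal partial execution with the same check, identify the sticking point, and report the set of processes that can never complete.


The state is UNSAFE.
Key observation: after task-4, task-3, task-2 the pool peaks at (4, 2, 4), and each blocked process is short somewhere: task-1 on r2; task-6 on r2; task-5 on r4; task-0 on r2.
The run task-4, task-3, task-2 cannot be extended any further. Step-by-step check:
  pool = (2, 1, 1)
  task-4: need (0, 1, 1) fits (2, 1, 1); releases (2, 1, 0), pool now (4, 2, 1)
  task-3: need (3, 1, 1) fits (4, 2, 1); releases (0, 0, 2), pool now (4, 2, 3)
  task-2: need (0, 1, 2) fits (4, 2, 3); releases (0, 0, 1), pool now (4, 2, 4)
  task-1 cannot run: need (1, 1, 6) vs free (4, 2, 4) (insufficient r2)
  task-6 cannot run: need (3, 1, 7) vs free (4, 2, 4) (insufficient r2)
  task-5 cannot run: need (2, 3, 3) vs free (4, 2, 4) (insufficient r4)
  task-0 cannot run: need (1, 1, 5) vs free (4, 2, 4) (insufficient r2)
Processes that can never finish: task-1, task-6, task-5 and task-0.


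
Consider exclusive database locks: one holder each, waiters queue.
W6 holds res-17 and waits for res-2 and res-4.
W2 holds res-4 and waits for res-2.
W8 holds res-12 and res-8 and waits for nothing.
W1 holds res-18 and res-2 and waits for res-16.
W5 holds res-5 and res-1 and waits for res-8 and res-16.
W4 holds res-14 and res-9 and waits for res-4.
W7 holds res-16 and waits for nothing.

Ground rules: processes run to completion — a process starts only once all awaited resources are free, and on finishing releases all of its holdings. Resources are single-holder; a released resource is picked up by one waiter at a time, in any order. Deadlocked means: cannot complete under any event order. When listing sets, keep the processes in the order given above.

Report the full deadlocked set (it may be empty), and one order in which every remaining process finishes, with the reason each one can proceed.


The deadlocked set is empty.
Key observation: all waits point, directly or indirectly, at processes that can finish, so nothing is permanently blocked.
One completion order for the rest: W7, W8, W1, W2, W5, W6, W4.
Check, step by step:
  run W7 (it waits on nothing); releases res-16
  run W8 (it waits on nothing); releases res-12 and res-8
  run W1 (all its waits — res-16 — are resolved); releases res-18 and res-2
  run W2 (all its waits — res-2 — are resolved); releases res-4
  run W5 (all its waits — res-8 and res-16 — are resolved); releases res-5 and res-1
  run W6 (all its waits — res-2 and res-4 — are resolved); releases res-17
  run W4 (all its waits — res-4 — are resolved); releases res-14 and res-9


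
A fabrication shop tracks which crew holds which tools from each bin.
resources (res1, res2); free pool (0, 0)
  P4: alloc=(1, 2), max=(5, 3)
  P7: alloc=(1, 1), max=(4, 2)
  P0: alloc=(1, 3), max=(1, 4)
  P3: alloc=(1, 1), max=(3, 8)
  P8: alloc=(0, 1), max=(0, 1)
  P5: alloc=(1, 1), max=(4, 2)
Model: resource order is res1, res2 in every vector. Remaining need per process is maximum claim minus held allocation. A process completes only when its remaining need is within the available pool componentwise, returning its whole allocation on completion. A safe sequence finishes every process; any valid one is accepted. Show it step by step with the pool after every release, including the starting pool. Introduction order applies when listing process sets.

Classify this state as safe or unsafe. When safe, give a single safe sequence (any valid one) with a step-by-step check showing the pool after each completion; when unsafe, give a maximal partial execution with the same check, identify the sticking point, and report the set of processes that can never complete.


The state is UNSAFE.
Key observation: even finishing P8, P0 leaves just (1, 4) free — too little res1 for any of the remaining processes.
A maximal execution: P8, P0 — then nothing else fits. Step-by-step check:
  pool = (0, 0)
  run P8 (needs (0, 0), free (0, 0)); after release of (0, 1) the pool is (0, 1)
  run P0 (needs (0, 1), free (0, 1)); after release of (1, 3) the pool is (1, 4)
  blocked: P4 wants (4, 1), pool (1, 4) — not enough res1
  blocked: P7 wants (3, 1), pool (1, 4) — not enough res1
  blocked: P3 wants (2, 7), pool (1, 4) — not enough res1 and res2
  blocked: P5 wants (3, 1), pool (1, 4) — not enough res1
Processes that can never finish: P4, P7, P3 and P5.


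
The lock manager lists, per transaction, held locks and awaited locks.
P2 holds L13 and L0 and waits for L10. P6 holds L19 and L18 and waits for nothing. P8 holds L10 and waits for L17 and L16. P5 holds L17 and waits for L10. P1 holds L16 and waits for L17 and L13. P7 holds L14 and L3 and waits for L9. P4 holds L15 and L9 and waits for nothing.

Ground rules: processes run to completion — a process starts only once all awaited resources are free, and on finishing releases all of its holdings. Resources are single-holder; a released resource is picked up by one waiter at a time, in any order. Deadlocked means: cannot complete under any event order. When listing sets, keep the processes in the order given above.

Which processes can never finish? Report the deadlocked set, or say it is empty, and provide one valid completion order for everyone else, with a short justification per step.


Deadlocked set: P2, P8, P5 and P1.
Key observation: along P8 -> P5 -> P8, each member waits on what the next one holds — a deadlock; P2 and P1 are caught in further circular waits.
A valid finishing order for the others: P6, P4, P7.
Verifying each step:
  run P6 (it waits on nothing); releases L19 and L18
  run P4 (it waits on nothing); releases L15 and L9
  P7: everything it awaited (L9) is free; runs, freeing L14 and L3


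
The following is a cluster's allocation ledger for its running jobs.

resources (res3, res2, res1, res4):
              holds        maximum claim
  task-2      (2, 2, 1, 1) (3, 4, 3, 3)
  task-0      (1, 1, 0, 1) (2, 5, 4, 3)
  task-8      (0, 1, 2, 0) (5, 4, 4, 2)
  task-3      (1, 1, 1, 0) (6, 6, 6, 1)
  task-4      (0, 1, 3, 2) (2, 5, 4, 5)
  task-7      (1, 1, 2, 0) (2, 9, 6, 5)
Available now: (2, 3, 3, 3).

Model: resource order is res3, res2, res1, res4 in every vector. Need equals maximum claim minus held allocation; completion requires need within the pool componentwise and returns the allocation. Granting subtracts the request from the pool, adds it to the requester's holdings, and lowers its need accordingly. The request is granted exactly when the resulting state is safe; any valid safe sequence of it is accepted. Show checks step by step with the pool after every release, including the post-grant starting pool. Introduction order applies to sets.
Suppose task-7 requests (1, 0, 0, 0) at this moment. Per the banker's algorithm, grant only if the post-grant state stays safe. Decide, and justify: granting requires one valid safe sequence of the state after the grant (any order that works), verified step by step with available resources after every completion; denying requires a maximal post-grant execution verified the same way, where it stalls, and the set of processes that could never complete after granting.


DENY: after the grant no complete ordering would exist.
Key observation: after task-2, task-0, task-4 the pool peaks at (4, 7, 7, 7), and each blocked process is short somewhere: task-8 on res3; task-3 on res3; task-7 on res2.
After a pretend grant, a maximal execution: task-2, task-0, task-4 — then nothing else fits. Step-by-step check:
  pool = (1, 3, 3, 3)
  run task-2 (needs (1, 2, 2, 2), free (1, 3, 3, 3)); after release of (2, 2, 1, 1) the pool is (3, 5, 4, 4)
  run task-0 (needs (1, 4, 4, 2), free (3, 5, 4, 4)); after release of (1, 1, 0, 1) the pool is (4, 6, 4, 5)
  run task-4 (needs (2, 4, 1, 3), free (4, 6, 4, 5)); after release of (0, 1, 3, 2) the pool is (4, 7, 7, 7)
  task-8 still needs (5, 3, 2, 2) but only (4, 7, 7, 7) is free — short on res3
  task-3 still needs (5, 5, 5, 1) but only (4, 7, 7, 7) is free — short on res3
  task-7 still needs (0, 8, 4, 5) but only (4, 7, 7, 7) is free — short on res2
Post-grant, the permanently blocked set is task-8, task-3 and task-7.


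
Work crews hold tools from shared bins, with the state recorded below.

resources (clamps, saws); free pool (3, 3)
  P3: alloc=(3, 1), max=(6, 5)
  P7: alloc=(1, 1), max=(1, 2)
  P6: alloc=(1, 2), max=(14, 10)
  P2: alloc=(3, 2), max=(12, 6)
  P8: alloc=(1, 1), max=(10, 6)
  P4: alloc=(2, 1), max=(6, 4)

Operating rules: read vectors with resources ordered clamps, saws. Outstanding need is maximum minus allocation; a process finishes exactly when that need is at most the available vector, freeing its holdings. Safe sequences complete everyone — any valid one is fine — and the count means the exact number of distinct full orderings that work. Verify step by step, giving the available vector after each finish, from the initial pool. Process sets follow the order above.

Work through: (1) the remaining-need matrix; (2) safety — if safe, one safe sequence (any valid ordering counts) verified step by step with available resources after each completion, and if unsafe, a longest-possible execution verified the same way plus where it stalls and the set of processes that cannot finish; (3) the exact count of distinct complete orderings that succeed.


(1) Remaining need (order clamps, saws):
  P3: (3, 4)
  P7: (0, 1)
  P6: (13, 8)
  P2: (9, 4)
  P8: (9, 5)
  P4: (4, 3)
(2) SAFE, for example via the order P7, P4, P3, P2, P8, P6.
Key observation: the first exact fit in this order is P4 — it needs (4, 3) with (4, 4) free, meeting a requested resource to the last unit.
Verifying each step:
  pool = (3, 3)
  run P7 (needs (0, 1), free (3, 3)); after release of (1, 1) the pool is (4, 4)
  run P4 (needs (4, 3), free (4, 4)); after release of (2, 1) the pool is (6, 5)
  run P3 (needs (3, 4), free (6, 5)); after release of (3, 1) the pool is (9, 6)
  run P2 (needs (9, 4), free (9, 6)); after release of (3, 2) the pool is (12, 8)
  run P8 (needs (9, 5), free (12, 8)); after release of (1, 1) the pool is (13, 9)
  run P6 (needs (13, 8), free (13, 9)); after release of (1, 2) the pool is (14, 11)
(3) Exactly 4 of the possible complete orderings are safe sequences.


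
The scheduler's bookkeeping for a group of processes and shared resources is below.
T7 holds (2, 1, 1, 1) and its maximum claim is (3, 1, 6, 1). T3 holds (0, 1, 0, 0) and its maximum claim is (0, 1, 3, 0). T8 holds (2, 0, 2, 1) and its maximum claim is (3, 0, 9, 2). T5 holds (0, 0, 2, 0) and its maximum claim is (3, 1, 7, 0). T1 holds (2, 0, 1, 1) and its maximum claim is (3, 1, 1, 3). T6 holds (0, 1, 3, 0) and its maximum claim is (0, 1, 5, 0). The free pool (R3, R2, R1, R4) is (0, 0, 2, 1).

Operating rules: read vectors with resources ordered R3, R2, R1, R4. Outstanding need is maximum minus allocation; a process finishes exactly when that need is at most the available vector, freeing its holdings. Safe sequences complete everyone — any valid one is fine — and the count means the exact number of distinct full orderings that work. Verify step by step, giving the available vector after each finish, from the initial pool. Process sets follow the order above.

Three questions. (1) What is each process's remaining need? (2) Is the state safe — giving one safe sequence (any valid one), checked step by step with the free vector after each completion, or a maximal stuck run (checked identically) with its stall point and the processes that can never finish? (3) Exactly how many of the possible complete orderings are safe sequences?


(1) Need matrix, components ordered R3, R2, R1, R4:
  T7: (1, 0, 5, 0)
  T3: (0, 0, 3, 0)
  T8: (1, 0, 7, 1)
  T5: (3, 1, 5, 0)
  T1: (1, 1, 0, 2)
  T6: (0, 0, 2, 0)
(2) UNSAFE.
Key observation: after T6, T3 complete, (0, 2, 5, 1) is the best the pool ever gets, yet each leftover process wants more R3.
Going as far as possible: T6, T3; after that, nothing fits. Check, step by step:
  pool = (0, 0, 2, 1)
  run T6 (needs (0, 0, 2, 0), free (0, 0, 2, 1)); after release of (0, 1, 3, 0) the pool is (0, 1, 5, 1)
  run T3 (needs (0, 0, 3, 0), free (0, 1, 5, 1)); after release of (0, 1, 0, 0) the pool is (0, 2, 5, 1)
  T7 cannot run: need (1, 0, 5, 0) vs free (0, 2, 5, 1) (insufficient R3)
  T8 cannot run: need (1, 0, 7, 1) vs free (0, 2, 5, 1) (insufficient R3 and R1)
  T5 cannot run: need (3, 1, 5, 0) vs free (0, 2, 5, 1) (insufficient R3)
  T1 cannot run: need (1, 1, 0, 2) vs free (0, 2, 5, 1) (insufficient R3 and R4)
Processes that can never finish: T7, T8, T5 and T1.
(3) Exactly 0 of the possible complete orderings are safe sequences.


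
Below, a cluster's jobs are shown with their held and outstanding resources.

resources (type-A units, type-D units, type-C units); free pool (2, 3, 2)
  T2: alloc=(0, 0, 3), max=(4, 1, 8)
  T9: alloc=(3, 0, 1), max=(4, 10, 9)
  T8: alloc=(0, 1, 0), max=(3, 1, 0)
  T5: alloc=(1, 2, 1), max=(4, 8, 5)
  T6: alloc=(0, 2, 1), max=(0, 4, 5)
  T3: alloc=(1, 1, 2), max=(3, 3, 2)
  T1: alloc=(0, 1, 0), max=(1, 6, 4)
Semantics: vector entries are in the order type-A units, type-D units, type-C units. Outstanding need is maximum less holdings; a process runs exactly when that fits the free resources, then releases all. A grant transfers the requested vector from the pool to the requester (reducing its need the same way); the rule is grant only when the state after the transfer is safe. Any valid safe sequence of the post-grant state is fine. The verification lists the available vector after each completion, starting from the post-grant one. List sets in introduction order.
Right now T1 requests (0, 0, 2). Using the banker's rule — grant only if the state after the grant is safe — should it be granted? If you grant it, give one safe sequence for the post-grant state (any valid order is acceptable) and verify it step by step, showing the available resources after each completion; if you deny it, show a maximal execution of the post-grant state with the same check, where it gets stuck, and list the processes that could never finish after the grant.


GRANT — the state after the grant stays safe, e.g. via T3, T8, T1, T5, T2, T6, T9.
Key observation: granting shrinks the pool to (2, 3, 0), yet T3 still fits and the chain goes through.
Verifying the post-grant state step by step:
  pool = (2, 3, 0)
  T3: need (2, 2, 0) fits (2, 3, 0); releases (1, 1, 2), pool now (3, 4, 2)
  T8: need (3, 0, 0) fits (3, 4, 2); releases (0, 1, 0), pool now (3, 5, 2)
  T1: need (1, 5, 2) fits (3, 5, 2); releases (0, 1, 2), pool now (3, 6, 4)
  T5: need (3, 6, 4) fits (3, 6, 4); releases (1, 2, 1), pool now (4, 8, 5)
  T2: need (4, 1, 5) fits (4, 8, 5); releases (0, 0, 3), pool now (4, 8, 8)
  T6: need (0, 2, 4) fits (4, 8, 8); releases (0, 2, 1), pool now (4, 10, 9)
  T9: need (1, 10, 8) fits (4, 10, 9); releases (3, 0, 1), pool now (7, 10, 10)
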